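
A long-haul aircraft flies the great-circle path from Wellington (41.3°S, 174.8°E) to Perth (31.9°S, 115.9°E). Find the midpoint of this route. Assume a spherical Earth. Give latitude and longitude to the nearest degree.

≈ (40°S, 143°E)

Convert each endpoint to a unit vector on the sphere (x = cos φ cos λ, y = cos φ sin λ, z = sin φ).
The central angle between the endpoints is δ = arccos(p₁·p₂) ≈ 0.825 rad (47.3°).
Interpolate at f = 1/2 with slerp weights a = sin((1−f)δ)/sin δ ≈ 0.546, b = sin(fδ)/sin δ ≈ 0.546.
p = a·p₁ + b·p₂ ≈ (-0.611, 0.454, -0.649); φ = arcsin(p_z) ≈ -40.44°, λ = atan2(p_y, p_x) ≈ 143.38°.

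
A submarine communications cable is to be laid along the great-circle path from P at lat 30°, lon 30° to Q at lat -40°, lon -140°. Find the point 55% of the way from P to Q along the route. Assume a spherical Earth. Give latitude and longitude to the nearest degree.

Write both endpoints as unit vectors p₁, p₂ with components (cos φ cos λ, cos φ sin λ, sin φ).
The central angle between the endpoints is δ = arccos(p₁·p₂) ≈ 2.916 rad (167.1°).
Interpolate at f = 0.55 with slerp weights a = sin((1−f)δ)/sin δ ≈ 4.328, b = sin(fδ)/sin δ ≈ 4.474.
p = a·p₁ + b·p₂ ≈ (0.620, -0.329, -0.712); φ = arcsin(p_z) ≈ -45.39°, λ = atan2(p_y, p_x) ≈ -27.94°.

≈ lat -45°, lon -28°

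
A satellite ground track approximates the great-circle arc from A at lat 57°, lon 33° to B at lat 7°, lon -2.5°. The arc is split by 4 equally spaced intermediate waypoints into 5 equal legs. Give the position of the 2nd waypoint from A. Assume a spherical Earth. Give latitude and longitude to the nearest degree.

Write both endpoints as unit vectors p₁, p₂ with components (cos φ cos λ, cos φ sin λ, sin φ).
The central angle between the endpoints is δ = arccos(p₁·p₂) ≈ 0.998 rad (57.2°).
Interpolate at f = 2/5 with slerp weights a = sin((1−f)δ)/sin δ ≈ 0.671, b = sin(fδ)/sin δ ≈ 0.462.
p = a·p₁ + b·p₂ ≈ (0.765, 0.179, 0.619); φ = arcsin(p_z) ≈ 38.23°, λ = atan2(p_y, p_x) ≈ 13.17°.

≈ lat 38°, lon 13°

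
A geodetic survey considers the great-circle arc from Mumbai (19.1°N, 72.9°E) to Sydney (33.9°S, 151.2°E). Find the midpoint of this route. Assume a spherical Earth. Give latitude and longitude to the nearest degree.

≈ (9°S, 109°E)

The haversine formula gives a central angle δ ≈ 1.594 rad (91.3°) between the endpoints.
Interpolate at f = 1/2 with slerp weights a = sin((1−f)δ)/sin δ ≈ 0.716, b = sin(fδ)/sin δ ≈ 0.716.
p = a·p₁ + b·p₂ ≈ (-0.322, 0.932, -0.165); φ = arcsin(p_z) ≈ -9.49°, λ = atan2(p_y, p_x) ≈ 109.03°.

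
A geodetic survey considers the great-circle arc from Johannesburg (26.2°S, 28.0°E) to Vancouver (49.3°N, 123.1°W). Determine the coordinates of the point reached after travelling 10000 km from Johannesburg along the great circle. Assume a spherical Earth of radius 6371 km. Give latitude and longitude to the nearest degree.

≈ 46°N, 31°W

Write both endpoints as unit vectors p₁, p₂ with components (cos φ cos λ, cos φ sin λ, sin φ).
The central angle between the endpoints is δ = arccos(p₁·p₂) ≈ 2.581 rad (147.9°). The total great-circle distance is δ·R ≈ 2.581 × 6371 ≈ 16444 km, so the target fraction is f = 10000/16444 ≈ 0.608.
Interpolate at f ≈ 0.608 with slerp weights a = sin((1−f)δ)/sin δ ≈ 1.594, b = sin(fδ)/sin δ ≈ 1.881.
p = a·p₁ + b·p₂ ≈ (0.593, -0.356, 0.722); φ = arcsin(p_z) ≈ 46.23°, λ = atan2(p_y, p_x) ≈ -30.97°.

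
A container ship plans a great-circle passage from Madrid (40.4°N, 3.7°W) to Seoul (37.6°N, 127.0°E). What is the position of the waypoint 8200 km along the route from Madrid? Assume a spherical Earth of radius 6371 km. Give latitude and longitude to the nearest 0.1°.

Convert each endpoint to a unit vector on the sphere (x = cos φ cos λ, y = cos φ sin λ, z = sin φ).
The central angle between the endpoints is δ = arccos(p₁·p₂) ≈ 1.569 rad (89.9°). The total great-circle distance is δ·R ≈ 1.569 × 6371 ≈ 9995 km, so the target fraction is f = 8200/9995 ≈ 0.820.
Interpolate at f ≈ 0.820 with slerp weights a = sin((1−f)δ)/sin δ ≈ 0.278, b = sin(fδ)/sin δ ≈ 0.960.
p = a·p₁ + b·p₂ ≈ (-0.246, 0.594, 0.766); φ = arcsin(p_z) ≈ 49.99°, λ = atan2(p_y, p_x) ≈ 112.54°.

≈ 50.0°N, 112.5°E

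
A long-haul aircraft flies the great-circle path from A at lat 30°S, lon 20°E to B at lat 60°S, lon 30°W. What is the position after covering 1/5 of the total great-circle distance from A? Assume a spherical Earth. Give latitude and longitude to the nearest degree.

The haversine formula gives a central angle δ ≈ 0.779 rad (44.7°) between the endpoints.
Interpolate at f = 1/5 with slerp weights a = sin((1−f)δ)/sin δ ≈ 0.831, b = sin(fδ)/sin δ ≈ 0.221.
p = a·p₁ + b·p₂ ≈ (0.772, 0.191, -0.607); φ = arcsin(p_z) ≈ -37.35°, λ = atan2(p_y, p_x) ≈ 13.89°.

≈ lat 37°S, lon 14°E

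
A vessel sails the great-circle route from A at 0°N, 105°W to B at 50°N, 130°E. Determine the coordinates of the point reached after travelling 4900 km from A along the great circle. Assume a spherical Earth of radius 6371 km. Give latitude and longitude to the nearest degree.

Write both endpoints as unit vectors p₁, p₂ with components (cos φ cos λ, cos φ sin λ, sin φ).
The central angle between the endpoints is δ = arccos(p₁·p₂) ≈ 1.948 rad (111.6°). The total great-circle distance is δ·R ≈ 1.948 × 6371 ≈ 12413 km, so the target fraction is f = 4900/12413 ≈ 0.395.
Interpolate at f ≈ 0.395 with slerp weights a = sin((1−f)δ)/sin δ ≈ 0.994, b = sin(fδ)/sin δ ≈ 0.748.
p = a·p₁ + b·p₂ ≈ (-0.567, -0.592, 0.573); φ = arcsin(p_z) ≈ 34.97°, λ = atan2(p_y, p_x) ≈ -133.74°.

≈ 35°N, 134°W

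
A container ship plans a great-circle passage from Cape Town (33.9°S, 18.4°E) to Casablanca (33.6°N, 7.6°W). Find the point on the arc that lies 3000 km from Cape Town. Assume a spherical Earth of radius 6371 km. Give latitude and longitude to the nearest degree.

Write both endpoints as unit vectors p₁, p₂ with components (cos φ cos λ, cos φ sin λ, sin φ).
The central angle between the endpoints is δ = arccos(p₁·p₂) ≈ 1.253 rad (71.8°). The total great-circle distance is δ·R ≈ 1.253 × 6371 ≈ 7981 km, so the target fraction is f = 3000/7981 ≈ 0.376.
Interpolate at f ≈ 0.376 with slerp weights a = sin((1−f)δ)/sin δ ≈ 0.742, b = sin(fδ)/sin δ ≈ 0.478.
p = a·p₁ + b·p₂ ≈ (0.979, 0.142, -0.149); φ = arcsin(p_z) ≈ -8.59°, λ = atan2(p_y, p_x) ≈ 8.24°.

≈ 9°S, 8°E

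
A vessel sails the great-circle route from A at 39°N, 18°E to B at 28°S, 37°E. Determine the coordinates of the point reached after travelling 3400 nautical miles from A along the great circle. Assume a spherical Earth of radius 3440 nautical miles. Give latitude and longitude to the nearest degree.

Convert each endpoint to a unit vector on the sphere (x = cos φ cos λ, y = cos φ sin λ, z = sin φ).
The central angle between the endpoints is δ = arccos(p₁·p₂) ≈ 1.210 rad (69.3°). The total great-circle distance is δ·R ≈ 1.210 × 3440 ≈ 4161 nmi, so the target fraction is f = 3400/4161 ≈ 0.817.
Interpolate at f ≈ 0.817 with slerp weights a = sin((1−f)δ)/sin δ ≈ 0.235, b = sin(fδ)/sin δ ≈ 0.893.
p = a·p₁ + b·p₂ ≈ (0.803, 0.531, -0.271); φ = arcsin(p_z) ≈ -15.75°, λ = atan2(p_y, p_x) ≈ 33.46°.

≈ 16°S, 33°E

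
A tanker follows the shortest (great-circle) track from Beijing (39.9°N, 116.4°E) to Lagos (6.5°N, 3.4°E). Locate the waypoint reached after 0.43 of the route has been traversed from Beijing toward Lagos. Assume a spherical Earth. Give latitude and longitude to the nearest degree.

≈ 40°N, 57°E

From cos δ = sin φ₁ sin φ₂ + cos φ₁ cos φ₂ cos Δλ, the central angle is δ ≈ 1.798 rad (103.0°).
Interpolate at f = 0.43 with slerp weights a = sin((1−f)δ)/sin δ ≈ 0.877, b = sin(fδ)/sin δ ≈ 0.717.
p = a·p₁ + b·p₂ ≈ (0.412, 0.645, 0.644); φ = arcsin(p_z) ≈ 40.08°, λ = atan2(p_y, p_x) ≈ 57.45°.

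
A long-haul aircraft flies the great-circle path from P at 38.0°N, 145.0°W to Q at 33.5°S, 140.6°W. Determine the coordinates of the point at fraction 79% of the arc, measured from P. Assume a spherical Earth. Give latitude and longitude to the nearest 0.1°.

≈ 18.5°S, 141.6°W

Write both endpoints as unit vectors p₁, p₂ with components (cos φ cos λ, cos φ sin λ, sin φ).
The central angle between the endpoints is δ = arccos(p₁·p₂) ≈ 1.250 rad (71.6°).
Interpolate at f = 0.79 with slerp weights a = sin((1−f)δ)/sin δ ≈ 0.273, b = sin(fδ)/sin δ ≈ 0.880.
p = a·p₁ + b·p₂ ≈ (-0.743, -0.589, -0.317); φ = arcsin(p_z) ≈ -18.49°, λ = atan2(p_y, p_x) ≈ -141.60°.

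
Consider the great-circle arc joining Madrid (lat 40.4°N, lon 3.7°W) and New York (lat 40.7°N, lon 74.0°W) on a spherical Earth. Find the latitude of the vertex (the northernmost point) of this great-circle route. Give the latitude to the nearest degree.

The great circle lies in the plane with unit normal n̂ = (p₁ × p₂)/|p₁ × p₂|.
Here n̂_z ≈ -0.691; the vertex latitude is φ_max = arccos|n̂_z| ≈ 46.3°.
Check via Clairaut: cos φ_max = |cos φ₁| · sin C = cos(40.4°)·sin(65.1°) ≈ 0.691, again giving ≈ 46.3°.

≈ 46°N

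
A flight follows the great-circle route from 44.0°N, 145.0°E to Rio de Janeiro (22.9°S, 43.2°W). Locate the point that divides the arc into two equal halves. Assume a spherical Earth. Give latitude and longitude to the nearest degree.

Convert each endpoint to a unit vector on the sphere (x = cos φ cos λ, y = cos φ sin λ, z = sin φ).
The central angle between the endpoints is δ = arccos(p₁·p₂) ≈ 2.755 rad (157.8°).
Interpolate at f = 1/2 with slerp weights a = sin((1−f)δ)/sin δ ≈ 2.603, b = sin(fδ)/sin δ ≈ 2.603.
p = a·p₁ + b·p₂ ≈ (0.214, -0.567, 0.795); φ = arcsin(p_z) ≈ 52.67°, λ = atan2(p_y, p_x) ≈ -69.32°.

≈ 53°N, 69°W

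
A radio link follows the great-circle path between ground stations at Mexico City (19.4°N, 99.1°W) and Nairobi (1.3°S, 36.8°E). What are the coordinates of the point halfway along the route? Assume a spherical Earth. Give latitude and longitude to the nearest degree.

The haversine formula gives a central angle δ ≈ 2.325 rad (133.2°) between the endpoints.
Interpolate at f = 1/2 with slerp weights a = sin((1−f)δ)/sin δ ≈ 1.259, b = sin(fδ)/sin δ ≈ 1.259.
p = a·p₁ + b·p₂ ≈ (0.820, -0.419, 0.390); φ = arcsin(p_z) ≈ 22.94°, λ = atan2(p_y, p_x) ≈ -27.04°.

≈ (23°N, 27°W)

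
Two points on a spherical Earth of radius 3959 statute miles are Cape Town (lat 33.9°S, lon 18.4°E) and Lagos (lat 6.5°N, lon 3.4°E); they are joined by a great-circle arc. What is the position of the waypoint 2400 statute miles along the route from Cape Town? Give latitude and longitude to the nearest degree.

≈ lat 1°S, lon 6°E

Write both endpoints as unit vectors p₁, p₂ with components (cos φ cos λ, cos φ sin λ, sin φ).
The central angle between the endpoints is δ = arccos(p₁·p₂) ≈ 0.747 rad (42.8°). The total great-circle distance is δ·R ≈ 0.747 × 3959 ≈ 2959 mi, so the target fraction is f = 2400/2959 ≈ 0.811.
Interpolate at f ≈ 0.811 with slerp weights a = sin((1−f)δ)/sin δ ≈ 0.207, b = sin(fδ)/sin δ ≈ 0.838.
p = a·p₁ + b·p₂ ≈ (0.994, 0.104, -0.021); φ = arcsin(p_z) ≈ -1.18°, λ = atan2(p_y, p_x) ≈ 5.95°.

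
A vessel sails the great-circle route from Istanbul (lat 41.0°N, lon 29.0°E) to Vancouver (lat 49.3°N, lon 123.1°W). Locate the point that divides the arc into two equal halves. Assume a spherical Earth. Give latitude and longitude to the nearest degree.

Write both endpoints as unit vectors p₁, p₂ with components (cos φ cos λ, cos φ sin λ, sin φ).
The central angle between the endpoints is δ = arccos(p₁·p₂) ≈ 1.508 rad (86.4°).
Interpolate at f = 1/2 with slerp weights a = sin((1−f)δ)/sin δ ≈ 0.686, b = sin(fδ)/sin δ ≈ 0.686.
p = a·p₁ + b·p₂ ≈ (0.209, -0.124, 0.970); φ = arcsin(p_z) ≈ 75.97°, λ = atan2(p_y, p_x) ≈ -30.69°.

≈ lat 76°N, lon 31°W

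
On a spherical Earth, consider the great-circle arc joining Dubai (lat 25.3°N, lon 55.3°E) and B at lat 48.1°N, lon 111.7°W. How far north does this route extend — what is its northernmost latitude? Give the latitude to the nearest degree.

The great circle lies in the plane with unit normal n̂ = (p₁ × p₂)/|p₁ × p₂|.
Here n̂_z ≈ -0.141; the vertex latitude is φ_max = arccos|n̂_z| ≈ 81.9°.
Check via Clairaut: cos φ_max = |cos φ₁| · sin C = cos(25.3°)·sin(9.0°) ≈ 0.141, again giving ≈ 81.9°.

≈ 82°N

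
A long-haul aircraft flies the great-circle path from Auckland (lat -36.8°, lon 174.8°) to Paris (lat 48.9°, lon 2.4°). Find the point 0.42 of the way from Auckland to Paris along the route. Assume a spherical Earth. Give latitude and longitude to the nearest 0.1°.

≈ lat 29.5°, lon 150.7°

Write both endpoints as unit vectors p₁, p₂ with components (cos φ cos λ, cos φ sin λ, sin φ).
The central angle between the endpoints is δ = arccos(p₁·p₂) ≈ 2.909 rad (166.7°).
Interpolate at f = 0.42 with slerp weights a = sin((1−f)δ)/sin δ ≈ 4.316, b = sin(fδ)/sin δ ≈ 4.084.
p = a·p₁ + b·p₂ ≈ (-0.759, 0.426, 0.492); φ = arcsin(p_z) ≈ 29.47°, λ = atan2(p_y, p_x) ≈ 150.73°.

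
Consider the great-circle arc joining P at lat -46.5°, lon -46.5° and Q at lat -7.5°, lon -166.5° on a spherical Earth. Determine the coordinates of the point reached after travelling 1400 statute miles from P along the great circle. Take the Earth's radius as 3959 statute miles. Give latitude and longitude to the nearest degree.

From cos δ = sin φ₁ sin φ₂ + cos φ₁ cos φ₂ cos Δλ, the central angle is δ ≈ 1.820 rad (104.3°). The total great-circle distance is δ·R ≈ 1.820 × 3959 ≈ 7205 mi, so the target fraction is f = 1400/7205 ≈ 0.194.
Interpolate at f ≈ 0.194 with slerp weights a = sin((1−f)δ)/sin δ ≈ 1.026, b = sin(fδ)/sin δ ≈ 0.357.
p = a·p₁ + b·p₂ ≈ (0.142, -0.595, -0.791); φ = arcsin(p_z) ≈ -52.28°, λ = atan2(p_y, p_x) ≈ -76.60°.

≈ lat -52°, lon -77°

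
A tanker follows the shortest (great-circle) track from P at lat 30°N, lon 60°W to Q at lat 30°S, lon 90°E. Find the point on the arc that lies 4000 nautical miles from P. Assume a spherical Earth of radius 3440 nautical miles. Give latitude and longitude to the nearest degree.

The haversine formula gives a central angle δ ≈ 2.689 rad (154.1°) between the endpoints. The total great-circle distance is δ·R ≈ 2.689 × 3440 ≈ 9252 nmi, so the target fraction is f = 4000/9252 ≈ 0.432.
Interpolate at f ≈ 0.432 with slerp weights a = sin((1−f)δ)/sin δ ≈ 2.287, b = sin(fδ)/sin δ ≈ 2.101.
p = a·p₁ + b·p₂ ≈ (0.990, 0.105, 0.093); φ = arcsin(p_z) ≈ 5.33°, λ = atan2(p_y, p_x) ≈ 6.03°.

≈ lat 5°N, lon 6°E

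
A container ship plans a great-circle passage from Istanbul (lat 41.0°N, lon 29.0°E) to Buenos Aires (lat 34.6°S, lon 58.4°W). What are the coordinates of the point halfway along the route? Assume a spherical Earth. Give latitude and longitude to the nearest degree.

Convert each endpoint to a unit vector on the sphere (x = cos φ cos λ, y = cos φ sin λ, z = sin φ).
The central angle between the endpoints is δ = arccos(p₁·p₂) ≈ 1.922 rad (110.1°).
Interpolate at f = 1/2 with slerp weights a = sin((1−f)δ)/sin δ ≈ 0.873, b = sin(fδ)/sin δ ≈ 0.873.
p = a·p₁ + b·p₂ ≈ (0.953, -0.293, 0.077); φ = arcsin(p_z) ≈ 4.42°, λ = atan2(p_y, p_x) ≈ -17.07°.

≈ lat 4°N, lon 17°W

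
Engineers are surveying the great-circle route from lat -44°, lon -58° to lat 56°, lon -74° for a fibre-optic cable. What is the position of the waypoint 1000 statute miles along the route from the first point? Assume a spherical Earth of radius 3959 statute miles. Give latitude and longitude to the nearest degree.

≈ lat -30°, lon -61°

Convert each endpoint to a unit vector on the sphere (x = cos φ cos λ, y = cos φ sin λ, z = sin φ).
The central angle between the endpoints is δ = arccos(p₁·p₂) ≈ 1.761 rad (100.9°). The total great-circle distance is δ·R ≈ 1.761 × 3959 ≈ 6972 mi, so the target fraction is f = 1000/6972 ≈ 0.143.
Interpolate at f ≈ 0.143 with slerp weights a = sin((1−f)δ)/sin δ ≈ 1.016, b = sin(fδ)/sin δ ≈ 0.255.
p = a·p₁ + b·p₂ ≈ (0.427, -0.757, -0.495); φ = arcsin(p_z) ≈ -29.67°, λ = atan2(p_y, p_x) ≈ -60.59°.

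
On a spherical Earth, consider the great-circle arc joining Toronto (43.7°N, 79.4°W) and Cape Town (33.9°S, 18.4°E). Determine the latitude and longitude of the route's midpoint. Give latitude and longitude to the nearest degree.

≈ 7°N, 26°W

Convert each endpoint to a unit vector on the sphere (x = cos φ cos λ, y = cos φ sin λ, z = sin φ).
The central angle between the endpoints is δ = arccos(p₁·p₂) ≈ 2.056 rad (117.8°).
Interpolate at f = 1/2 with slerp weights a = sin((1−f)δ)/sin δ ≈ 0.968, b = sin(fδ)/sin δ ≈ 0.968.
p = a·p₁ + b·p₂ ≈ (0.891, -0.434, 0.129); φ = arcsin(p_z) ≈ 7.41°, λ = atan2(p_y, p_x) ≈ -25.98°.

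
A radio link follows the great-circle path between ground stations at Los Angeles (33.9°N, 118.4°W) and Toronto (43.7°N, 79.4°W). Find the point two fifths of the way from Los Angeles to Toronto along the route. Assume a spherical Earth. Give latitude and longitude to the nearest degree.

From cos δ = sin φ₁ sin φ₂ + cos φ₁ cos φ₂ cos Δλ, the central angle is δ ≈ 0.552 rad (31.6°).
Interpolate at f = 2/5 with slerp weights a = sin((1−f)δ)/sin δ ≈ 0.620, b = sin(fδ)/sin δ ≈ 0.418.
p = a·p₁ + b·p₂ ≈ (-0.189, -0.750, 0.634); φ = arcsin(p_z) ≈ 39.37°, λ = atan2(p_y, p_x) ≈ -104.17°.

≈ (39°N, 104°W)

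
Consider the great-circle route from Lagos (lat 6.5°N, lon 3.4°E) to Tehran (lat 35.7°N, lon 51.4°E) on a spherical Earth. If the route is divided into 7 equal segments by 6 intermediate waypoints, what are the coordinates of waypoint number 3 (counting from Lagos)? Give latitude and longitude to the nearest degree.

≈ lat 21°N, lon 22°E

Write both endpoints as unit vectors p₁, p₂ with components (cos φ cos λ, cos φ sin λ, sin φ).
The central angle between the endpoints is δ = arccos(p₁·p₂) ≈ 0.920 rad (52.7°).
Interpolate at f = 3/7 with slerp weights a = sin((1−f)δ)/sin δ ≈ 0.631, b = sin(fδ)/sin δ ≈ 0.483.
p = a·p₁ + b·p₂ ≈ (0.870, 0.344, 0.353); φ = arcsin(p_z) ≈ 20.68°, λ = atan2(p_y, p_x) ≈ 21.55°.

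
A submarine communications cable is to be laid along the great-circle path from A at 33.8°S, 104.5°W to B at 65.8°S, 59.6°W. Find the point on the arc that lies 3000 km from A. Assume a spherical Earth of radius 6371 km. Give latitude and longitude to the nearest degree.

Convert each endpoint to a unit vector on the sphere (x = cos φ cos λ, y = cos φ sin λ, z = sin φ).
The central angle between the endpoints is δ = arccos(p₁·p₂) ≈ 0.725 rad (41.5°). The total great-circle distance is δ·R ≈ 0.725 × 6371 ≈ 4617 km, so the target fraction is f = 3000/4617 ≈ 0.650.
Interpolate at f ≈ 0.650 with slerp weights a = sin((1−f)δ)/sin δ ≈ 0.379, b = sin(fδ)/sin δ ≈ 0.684.
p = a·p₁ + b·p₂ ≈ (0.063, -0.547, -0.835); φ = arcsin(p_z) ≈ -56.61°, λ = atan2(p_y, p_x) ≈ -83.41°.

≈ 57°S, 83°W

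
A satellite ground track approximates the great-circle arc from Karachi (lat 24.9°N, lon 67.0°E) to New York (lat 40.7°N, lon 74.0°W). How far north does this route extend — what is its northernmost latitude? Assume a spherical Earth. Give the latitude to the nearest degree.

The great circle lies in the plane with unit normal n̂ = (p₁ × p₂)/|p₁ × p₂|.
Here n̂_z ≈ -0.448; the vertex latitude is φ_max = arccos|n̂_z| ≈ 63.4°.
Check via Clairaut: cos φ_max = |cos φ₁| · sin C = cos(24.9°)·sin(29.6°) ≈ 0.448, again giving ≈ 63.4°.

≈ 63°N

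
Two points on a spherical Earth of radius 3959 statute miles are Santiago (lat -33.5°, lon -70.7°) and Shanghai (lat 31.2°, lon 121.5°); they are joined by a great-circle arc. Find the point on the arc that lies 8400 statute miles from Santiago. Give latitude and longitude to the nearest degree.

Convert each endpoint to a unit vector on the sphere (x = cos φ cos λ, y = cos φ sin λ, z = sin φ).
The central angle between the endpoints is δ = arccos(p₁·p₂) ≈ 2.957 rad (169.4°). The total great-circle distance is δ·R ≈ 2.957 × 3959 ≈ 11708 mi, so the target fraction is f = 8400/11708 ≈ 0.717.
Interpolate at f ≈ 0.717 with slerp weights a = sin((1−f)δ)/sin δ ≈ 4.050, b = sin(fδ)/sin δ ≈ 4.652.
p = a·p₁ + b·p₂ ≈ (-0.963, 0.205, 0.175); φ = arcsin(p_z) ≈ 10.06°, λ = atan2(p_y, p_x) ≈ 167.95°.

≈ lat 10°, lon 168°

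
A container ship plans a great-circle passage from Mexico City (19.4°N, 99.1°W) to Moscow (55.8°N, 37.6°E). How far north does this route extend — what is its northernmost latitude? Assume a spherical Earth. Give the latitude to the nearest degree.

≈ 69°N

The great circle lies in the plane with unit normal n̂ = (p₁ × p₂)/|p₁ × p₂|.
Here n̂_z ≈ +0.366; the vertex latitude is φ_max = arccos|n̂_z| ≈ 68.5°.
Check via Clairaut: cos φ_max = |cos φ₁| · sin C = cos(19.4°)·sin(22.8°) ≈ 0.366, again giving ≈ 68.5°.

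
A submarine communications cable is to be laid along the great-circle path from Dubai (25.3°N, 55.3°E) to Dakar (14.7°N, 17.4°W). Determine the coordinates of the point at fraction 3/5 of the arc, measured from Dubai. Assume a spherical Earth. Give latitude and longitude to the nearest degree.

Write both endpoints as unit vectors p₁, p₂ with components (cos φ cos λ, cos φ sin λ, sin φ).
The central angle between the endpoints is δ = arccos(p₁·p₂) ≈ 1.193 rad (68.4°).
Interpolate at f = 3/5 with slerp weights a = sin((1−f)δ)/sin δ ≈ 0.494, b = sin(fδ)/sin δ ≈ 0.706.
p = a·p₁ + b·p₂ ≈ (0.906, 0.163, 0.390); φ = arcsin(p_z) ≈ 22.98°, λ = atan2(p_y, p_x) ≈ 10.20°.

≈ 23°N, 10°E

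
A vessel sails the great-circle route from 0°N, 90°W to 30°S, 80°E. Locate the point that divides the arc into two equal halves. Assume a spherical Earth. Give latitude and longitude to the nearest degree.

Convert each endpoint to a unit vector on the sphere (x = cos φ cos λ, y = cos φ sin λ, z = sin φ).
The central angle between the endpoints is δ = arccos(p₁·p₂) ≈ 2.592 rad (148.5°).
Interpolate at f = 1/2 with slerp weights a = sin((1−f)δ)/sin δ ≈ 1.843, b = sin(fδ)/sin δ ≈ 1.843.
p = a·p₁ + b·p₂ ≈ (0.277, -0.271, -0.922); φ = arcsin(p_z) ≈ -67.18°, λ = atan2(p_y, p_x) ≈ -44.37°.

≈ 67°S, 44°W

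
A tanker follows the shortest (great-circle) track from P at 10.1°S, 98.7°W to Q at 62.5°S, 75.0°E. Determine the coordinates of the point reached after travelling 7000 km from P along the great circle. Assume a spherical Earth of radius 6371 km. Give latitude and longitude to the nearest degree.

≈ 73°S, 89°W

From cos δ = sin φ₁ sin φ₂ + cos φ₁ cos φ₂ cos Δλ, the central angle is δ ≈ 1.872 rad (107.2°). The total great-circle distance is δ·R ≈ 1.872 × 6371 ≈ 11924 km, so the target fraction is f = 7000/11924 ≈ 0.587.
Interpolate at f ≈ 0.587 with slerp weights a = sin((1−f)δ)/sin δ ≈ 0.731, b = sin(fδ)/sin δ ≈ 0.933.
p = a·p₁ + b·p₂ ≈ (0.003, -0.296, -0.955); φ = arcsin(p_z) ≈ -72.81°, λ = atan2(p_y, p_x) ≈ -89.50°.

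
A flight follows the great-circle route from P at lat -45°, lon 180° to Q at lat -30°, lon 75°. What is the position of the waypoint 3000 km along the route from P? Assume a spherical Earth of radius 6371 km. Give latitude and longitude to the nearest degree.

≈ lat -53°, lon 140°

Write both endpoints as unit vectors p₁, p₂ with components (cos φ cos λ, cos φ sin λ, sin φ).
The central angle between the endpoints is δ = arccos(p₁·p₂) ≈ 1.374 rad (78.8°). The total great-circle distance is δ·R ≈ 1.374 × 6371 ≈ 8757 km, so the target fraction is f = 3000/8757 ≈ 0.343.
Interpolate at f ≈ 0.343 with slerp weights a = sin((1−f)δ)/sin δ ≈ 0.801, b = sin(fδ)/sin δ ≈ 0.463.
p = a·p₁ + b·p₂ ≈ (-0.463, 0.387, -0.798); φ = arcsin(p_z) ≈ -52.90°, λ = atan2(p_y, p_x) ≈ 140.09°.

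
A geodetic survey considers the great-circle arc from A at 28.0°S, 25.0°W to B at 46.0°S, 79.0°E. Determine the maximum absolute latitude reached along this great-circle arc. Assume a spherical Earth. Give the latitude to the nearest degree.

The great circle lies in the plane with unit normal n̂ = (p₁ × p₂)/|p₁ × p₂|.
Here n̂_z ≈ +0.606; the vertex latitude is φ_max = arccos|n̂_z| ≈ 52.7°.
Check via Clairaut: cos φ_max = |cos φ₁| · sin C = cos(28.0°)·sin(136.7°) ≈ 0.606, again giving ≈ 52.7°.

≈ 53°S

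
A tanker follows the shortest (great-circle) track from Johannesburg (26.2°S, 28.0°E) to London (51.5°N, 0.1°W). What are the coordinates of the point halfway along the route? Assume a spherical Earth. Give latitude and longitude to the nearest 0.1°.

≈ 13.0°N, 16.5°E

Convert each endpoint to a unit vector on the sphere (x = cos φ cos λ, y = cos φ sin λ, z = sin φ).
The central angle between the endpoints is δ = arccos(p₁·p₂) ≈ 1.423 rad (81.5°).
Interpolate at f = 1/2 with slerp weights a = sin((1−f)δ)/sin δ ≈ 0.660, b = sin(fδ)/sin δ ≈ 0.660.
p = a·p₁ + b·p₂ ≈ (0.934, 0.277, 0.225); φ = arcsin(p_z) ≈ 13.01°, λ = atan2(p_y, p_x) ≈ 16.54°.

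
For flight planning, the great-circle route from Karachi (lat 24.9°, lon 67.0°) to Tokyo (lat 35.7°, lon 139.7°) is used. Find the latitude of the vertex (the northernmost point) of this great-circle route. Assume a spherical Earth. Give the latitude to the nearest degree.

The great circle lies in the plane with unit normal n̂ = (p₁ × p₂)/|p₁ × p₂|.
Here n̂_z ≈ +0.794; the vertex latitude is φ_max = arccos|n̂_z| ≈ 37.4°.
Check via Clairaut: cos φ_max = |cos φ₁| · sin C = cos(24.9°)·sin(61.1°) ≈ 0.794, again giving ≈ 37.4°.

≈ 37°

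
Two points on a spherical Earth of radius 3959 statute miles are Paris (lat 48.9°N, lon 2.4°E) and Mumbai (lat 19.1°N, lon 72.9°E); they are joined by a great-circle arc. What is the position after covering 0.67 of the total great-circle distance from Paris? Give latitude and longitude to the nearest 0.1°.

Convert each endpoint to a unit vector on the sphere (x = cos φ cos λ, y = cos φ sin λ, z = sin φ).
The central angle between the endpoints is δ = arccos(p₁·p₂) ≈ 1.100 rad (63.0°).
Interpolate at f = 0.67 with slerp weights a = sin((1−f)δ)/sin δ ≈ 0.398, b = sin(fδ)/sin δ ≈ 0.754.
p = a·p₁ + b·p₂ ≈ (0.471, 0.692, 0.547); φ = arcsin(p_z) ≈ 33.16°, λ = atan2(p_y, p_x) ≈ 55.75°.

≈ lat 33.2°N, lon 55.8°E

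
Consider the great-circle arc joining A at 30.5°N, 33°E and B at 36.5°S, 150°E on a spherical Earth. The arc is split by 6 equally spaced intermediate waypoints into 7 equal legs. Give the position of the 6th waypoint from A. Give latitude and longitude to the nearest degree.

≈ 31°S, 129°E

From cos δ = sin φ₁ sin φ₂ + cos φ₁ cos φ₂ cos Δλ, the central angle is δ ≈ 2.235 rad (128.0°).
Interpolate at f = 6/7 with slerp weights a = sin((1−f)δ)/sin δ ≈ 0.399, b = sin(fδ)/sin δ ≈ 1.195.
p = a·p₁ + b·p₂ ≈ (-0.544, 0.667, -0.509); φ = arcsin(p_z) ≈ -30.57°, λ = atan2(p_y, p_x) ≈ 129.18°.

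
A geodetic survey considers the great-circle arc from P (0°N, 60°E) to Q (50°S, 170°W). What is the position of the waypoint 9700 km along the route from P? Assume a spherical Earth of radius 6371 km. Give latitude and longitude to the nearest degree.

Convert each endpoint to a unit vector on the sphere (x = cos φ cos λ, y = cos φ sin λ, z = sin φ).
The central angle between the endpoints is δ = arccos(p₁·p₂) ≈ 1.997 rad (114.4°). The total great-circle distance is δ·R ≈ 1.997 × 6371 ≈ 12721 km, so the target fraction is f = 9700/12721 ≈ 0.763.
Interpolate at f ≈ 0.763 with slerp weights a = sin((1−f)δ)/sin δ ≈ 0.501, b = sin(fδ)/sin δ ≈ 1.097.
p = a·p₁ + b·p₂ ≈ (-0.444, 0.312, -0.840); φ = arcsin(p_z) ≈ -57.16°, λ = atan2(p_y, p_x) ≈ 144.89°.

≈ (57°S, 145°E)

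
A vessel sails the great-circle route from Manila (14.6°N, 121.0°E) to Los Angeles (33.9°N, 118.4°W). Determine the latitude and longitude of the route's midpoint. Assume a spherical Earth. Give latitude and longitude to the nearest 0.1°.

≈ 42.0°N, 173.7°E

The haversine formula gives a central angle δ ≈ 1.842 rad (105.6°) between the endpoints.
Interpolate at f = 1/2 with slerp weights a = sin((1−f)δ)/sin δ ≈ 0.827, b = sin(fδ)/sin δ ≈ 0.827.
p = a·p₁ + b·p₂ ≈ (-0.738, 0.082, 0.669); φ = arcsin(p_z) ≈ 42.02°, λ = atan2(p_y, p_x) ≈ 173.65°.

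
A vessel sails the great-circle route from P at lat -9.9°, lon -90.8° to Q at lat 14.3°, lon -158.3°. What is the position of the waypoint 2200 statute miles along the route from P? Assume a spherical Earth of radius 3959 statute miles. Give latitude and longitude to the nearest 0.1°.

From cos δ = sin φ₁ sin φ₂ + cos φ₁ cos φ₂ cos Δλ, the central angle is δ ≈ 1.242 rad (71.2°). The total great-circle distance is δ·R ≈ 1.242 × 3959 ≈ 4917 mi, so the target fraction is f = 2200/4917 ≈ 0.447.
Interpolate at f ≈ 0.447 with slerp weights a = sin((1−f)δ)/sin δ ≈ 0.670, b = sin(fδ)/sin δ ≈ 0.557.
p = a·p₁ + b·p₂ ≈ (-0.511, -0.859, 0.023); φ = arcsin(p_z) ≈ 1.29°, λ = atan2(p_y, p_x) ≈ -120.74°.

≈ lat 1.3°, lon -120.7°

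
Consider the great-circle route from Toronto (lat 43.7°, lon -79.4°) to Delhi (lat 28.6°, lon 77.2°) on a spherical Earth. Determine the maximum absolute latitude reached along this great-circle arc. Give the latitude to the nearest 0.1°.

≈ 74.9°

The great circle lies in the plane with unit normal n̂ = (p₁ × p₂)/|p₁ × p₂|.
Here n̂_z ≈ +0.260; the vertex latitude is φ_max = arccos|n̂_z| ≈ 74.9°.
Check via Clairaut: cos φ_max = |cos φ₁| · sin C = cos(43.7°)·sin(21.1°) ≈ 0.260, again giving ≈ 74.9°.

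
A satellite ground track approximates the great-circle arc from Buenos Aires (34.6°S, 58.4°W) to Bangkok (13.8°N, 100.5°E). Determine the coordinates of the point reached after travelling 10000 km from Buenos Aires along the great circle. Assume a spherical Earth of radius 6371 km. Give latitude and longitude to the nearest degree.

Write both endpoints as unit vectors p₁, p₂ with components (cos φ cos λ, cos φ sin λ, sin φ).
The central angle between the endpoints is δ = arccos(p₁·p₂) ≈ 2.649 rad (151.8°). The total great-circle distance is δ·R ≈ 2.649 × 6371 ≈ 16878 km, so the target fraction is f = 10000/16878 ≈ 0.592.
Interpolate at f ≈ 0.592 with slerp weights a = sin((1−f)δ)/sin δ ≈ 1.865, b = sin(fδ)/sin δ ≈ 2.116.
p = a·p₁ + b·p₂ ≈ (0.430, 0.712, -0.555); φ = arcsin(p_z) ≈ -33.69°, λ = atan2(p_y, p_x) ≈ 58.87°.

≈ (34°S, 59°E)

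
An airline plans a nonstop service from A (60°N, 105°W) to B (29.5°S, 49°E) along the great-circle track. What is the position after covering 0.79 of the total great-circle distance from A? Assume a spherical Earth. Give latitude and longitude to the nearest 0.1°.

From cos δ = sin φ₁ sin φ₂ + cos φ₁ cos φ₂ cos Δλ, the central angle is δ ≈ 2.528 rad (144.8°).
Interpolate at f = 0.79 with slerp weights a = sin((1−f)δ)/sin δ ≈ 0.879, b = sin(fδ)/sin δ ≈ 1.581.
p = a·p₁ + b·p₂ ≈ (0.789, 0.614, -0.017); φ = arcsin(p_z) ≈ -0.98°, λ = atan2(p_y, p_x) ≈ 37.89°.

≈ (1.0°S, 37.9°E)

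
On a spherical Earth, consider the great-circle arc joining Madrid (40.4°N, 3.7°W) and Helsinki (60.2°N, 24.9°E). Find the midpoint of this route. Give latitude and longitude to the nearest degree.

≈ 51°N, 8°E

Write both endpoints as unit vectors p₁, p₂ with components (cos φ cos λ, cos φ sin λ, sin φ).
The central angle between the endpoints is δ = arccos(p₁·p₂) ≈ 0.463 rad (26.5°).
Interpolate at f = 1/2 with slerp weights a = sin((1−f)δ)/sin δ ≈ 0.514, b = sin(fδ)/sin δ ≈ 0.514.
p = a·p₁ + b·p₂ ≈ (0.622, 0.082, 0.779); φ = arcsin(p_z) ≈ 51.14°, λ = atan2(p_y, p_x) ≈ 7.53°.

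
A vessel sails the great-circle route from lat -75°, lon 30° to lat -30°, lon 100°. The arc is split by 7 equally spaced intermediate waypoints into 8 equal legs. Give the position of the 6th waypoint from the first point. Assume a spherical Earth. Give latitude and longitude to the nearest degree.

Convert each endpoint to a unit vector on the sphere (x = cos φ cos λ, y = cos φ sin λ, z = sin φ).
The central angle between the endpoints is δ = arccos(p₁·p₂) ≈ 0.977 rad (56.0°).
Interpolate at f = 6/8 with slerp weights a = sin((1−f)δ)/sin δ ≈ 0.292, b = sin(fδ)/sin δ ≈ 0.807.
p = a·p₁ + b·p₂ ≈ (-0.056, 0.726, -0.685); φ = arcsin(p_z) ≈ -43.26°, λ = atan2(p_y, p_x) ≈ 94.41°.

≈ lat -43°, lon 94°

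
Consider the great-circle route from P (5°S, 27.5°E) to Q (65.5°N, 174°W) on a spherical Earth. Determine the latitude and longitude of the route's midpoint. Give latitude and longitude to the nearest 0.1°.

The haversine formula gives a central angle δ ≈ 2.053 rad (117.6°) between the endpoints.
Interpolate at f = 1/2 with slerp weights a = sin((1−f)δ)/sin δ ≈ 0.966, b = sin(fδ)/sin δ ≈ 0.966.
p = a·p₁ + b·p₂ ≈ (0.455, 0.402, 0.794); φ = arcsin(p_z) ≈ 52.60°, λ = atan2(p_y, p_x) ≈ 41.48°.

≈ (52.6°N, 41.5°E)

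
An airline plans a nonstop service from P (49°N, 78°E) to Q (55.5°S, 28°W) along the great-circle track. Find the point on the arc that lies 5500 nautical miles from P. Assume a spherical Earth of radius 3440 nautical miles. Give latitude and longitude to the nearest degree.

Convert each endpoint to a unit vector on the sphere (x = cos φ cos λ, y = cos φ sin λ, z = sin φ).
The central angle between the endpoints is δ = arccos(p₁·p₂) ≈ 2.381 rad (136.4°). The total great-circle distance is δ·R ≈ 2.381 × 3440 ≈ 8191 nmi, so the target fraction is f = 5500/8191 ≈ 0.672.
Interpolate at f ≈ 0.672 with slerp weights a = sin((1−f)δ)/sin δ ≈ 1.022, b = sin(fδ)/sin δ ≈ 1.450.
p = a·p₁ + b·p₂ ≈ (0.865, 0.270, -0.423); φ = arcsin(p_z) ≈ -25.05°, λ = atan2(p_y, p_x) ≈ 17.37°.

≈ (25°S, 17°E)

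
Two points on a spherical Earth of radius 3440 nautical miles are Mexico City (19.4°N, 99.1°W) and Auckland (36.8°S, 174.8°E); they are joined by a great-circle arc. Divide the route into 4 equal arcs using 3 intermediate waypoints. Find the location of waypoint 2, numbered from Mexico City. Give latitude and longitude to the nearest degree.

≈ 12°S, 138°W

Convert each endpoint to a unit vector on the sphere (x = cos φ cos λ, y = cos φ sin λ, z = sin φ).
The central angle between the endpoints is δ = arccos(p₁·p₂) ≈ 1.719 rad (98.5°).
Interpolate at f = 2/4 with slerp weights a = sin((1−f)δ)/sin δ ≈ 0.766, b = sin(fδ)/sin δ ≈ 0.766.
p = a·p₁ + b·p₂ ≈ (-0.725, -0.658, -0.204); φ = arcsin(p_z) ≈ -11.79°, λ = atan2(p_y, p_x) ≈ -137.79°.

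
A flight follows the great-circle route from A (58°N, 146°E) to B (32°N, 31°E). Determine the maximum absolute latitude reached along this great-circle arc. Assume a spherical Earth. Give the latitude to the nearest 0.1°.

The great circle lies in the plane with unit normal n̂ = (p₁ × p₂)/|p₁ × p₂|.
Here n̂_z ≈ -0.422; the vertex latitude is φ_max = arccos|n̂_z| ≈ 65.1°.
Check via Clairaut: cos φ_max = |cos φ₁| · sin C = cos(58.0°)·sin(52.7°) ≈ 0.422, again giving ≈ 65.1°.

≈ 65.1°N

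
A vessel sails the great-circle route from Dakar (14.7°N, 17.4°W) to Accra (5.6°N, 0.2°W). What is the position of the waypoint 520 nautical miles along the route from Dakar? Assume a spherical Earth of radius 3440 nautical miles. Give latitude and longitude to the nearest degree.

≈ 11°N, 10°W

Convert each endpoint to a unit vector on the sphere (x = cos φ cos λ, y = cos φ sin λ, z = sin φ).
The central angle between the endpoints is δ = arccos(p₁·p₂) ≈ 0.335 rad (19.2°). The total great-circle distance is δ·R ≈ 0.335 × 3440 ≈ 1153 nmi, so the target fraction is f = 520/1153 ≈ 0.451.
Interpolate at f ≈ 0.451 with slerp weights a = sin((1−f)δ)/sin δ ≈ 0.556, b = sin(fδ)/sin δ ≈ 0.458.
p = a·p₁ + b·p₂ ≈ (0.969, -0.162, 0.186); φ = arcsin(p_z) ≈ 10.71°, λ = atan2(p_y, p_x) ≈ -9.52°.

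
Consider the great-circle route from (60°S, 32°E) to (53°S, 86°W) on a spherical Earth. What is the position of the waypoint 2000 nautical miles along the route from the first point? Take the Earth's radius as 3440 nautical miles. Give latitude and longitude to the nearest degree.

Convert each endpoint to a unit vector on the sphere (x = cos φ cos λ, y = cos φ sin λ, z = sin φ).
The central angle between the endpoints is δ = arccos(p₁·p₂) ≈ 0.988 rad (56.6°). The total great-circle distance is δ·R ≈ 0.988 × 3440 ≈ 3399 nmi, so the target fraction is f = 2000/3399 ≈ 0.588.
Interpolate at f ≈ 0.588 with slerp weights a = sin((1−f)δ)/sin δ ≈ 0.474, b = sin(fδ)/sin δ ≈ 0.658.
p = a·p₁ + b·p₂ ≈ (0.228, -0.269, -0.936); φ = arcsin(p_z) ≈ -69.32°, λ = atan2(p_y, p_x) ≈ -49.70°.

≈ (69°S, 50°W)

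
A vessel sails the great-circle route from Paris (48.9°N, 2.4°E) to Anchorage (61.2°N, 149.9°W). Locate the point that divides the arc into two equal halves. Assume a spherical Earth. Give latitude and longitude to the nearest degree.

≈ 79°N, 42°W

The haversine formula gives a central angle δ ≈ 1.181 rad (67.7°) between the endpoints.
Interpolate at f = 1/2 with slerp weights a = sin((1−f)δ)/sin δ ≈ 0.602, b = sin(fδ)/sin δ ≈ 0.602.
p = a·p₁ + b·p₂ ≈ (0.144, -0.129, 0.981); φ = arcsin(p_z) ≈ 78.84°, λ = atan2(p_y, p_x) ≈ -41.73°.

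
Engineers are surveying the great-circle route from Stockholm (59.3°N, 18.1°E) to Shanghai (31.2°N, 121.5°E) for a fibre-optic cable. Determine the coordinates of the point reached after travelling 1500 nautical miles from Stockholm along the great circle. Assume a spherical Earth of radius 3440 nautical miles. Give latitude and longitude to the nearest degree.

≈ (62°N, 70°E)

The haversine formula gives a central angle δ ≈ 1.219 rad (69.9°) between the endpoints. The total great-circle distance is δ·R ≈ 1.219 × 3440 ≈ 4195 nmi, so the target fraction is f = 1500/4195 ≈ 0.358.
Interpolate at f ≈ 0.358 with slerp weights a = sin((1−f)δ)/sin δ ≈ 0.752, b = sin(fδ)/sin δ ≈ 0.450.
p = a·p₁ + b·p₂ ≈ (0.164, 0.447, 0.879); φ = arcsin(p_z) ≈ 61.56°, λ = atan2(p_y, p_x) ≈ 69.90°.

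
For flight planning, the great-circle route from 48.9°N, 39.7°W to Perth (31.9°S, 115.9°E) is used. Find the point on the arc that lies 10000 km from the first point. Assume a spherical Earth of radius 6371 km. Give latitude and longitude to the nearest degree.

Write both endpoints as unit vectors p₁, p₂ with components (cos φ cos λ, cos φ sin λ, sin φ).
The central angle between the endpoints is δ = arccos(p₁·p₂) ≈ 2.706 rad (155.0°). The total great-circle distance is δ·R ≈ 2.706 × 6371 ≈ 17237 km, so the target fraction is f = 10000/17237 ≈ 0.580.
Interpolate at f ≈ 0.580 with slerp weights a = sin((1−f)δ)/sin δ ≈ 2.148, b = sin(fδ)/sin δ ≈ 2.368.
p = a·p₁ + b·p₂ ≈ (0.208, 0.907, 0.367); φ = arcsin(p_z) ≈ 21.53°, λ = atan2(p_y, p_x) ≈ 77.07°.

≈ 22°N, 77°E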